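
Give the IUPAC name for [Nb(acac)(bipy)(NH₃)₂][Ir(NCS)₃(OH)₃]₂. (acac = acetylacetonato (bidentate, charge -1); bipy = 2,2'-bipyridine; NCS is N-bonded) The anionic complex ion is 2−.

Both ions are complex: the cation is named first with the plain metal name, the anion second with the -ate form; each ion's ligands are alphabetised independently.
The complex anion is given as 2−; its ligand charges sum to -6, so Ir = +4.
With 2 anions per cation, the cation must be 2×2 = 4+.
Cation: ligand charges sum to -1; for the ion to be 4+, Nb = +5.

(acetylacetonato)diammine(2,2'-bipyridine)niobium(V) trihydroxotriisothiocyanatoiridate(IV)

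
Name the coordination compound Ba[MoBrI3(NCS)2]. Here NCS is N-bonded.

barium bromotriiododiisothiocyanatomolybdate(IV)

The 1 barium counter-ion carries a total charge of +2, so each complex ion is 2−.
Ligand charges: 3×iodo (-1 each), 2×isothiocyanato (-1 each), 1×bromo (-1 each); total -6. So Mo + (-6) = 2−, giving Mo = +4.
The complex ion is anionic, so molybdenum takes the -ate form molybdate(IV).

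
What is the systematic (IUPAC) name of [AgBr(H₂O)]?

aquabromosilver(I)

There is no counter-ion, so the complex is neutral overall.
Ligand charges: 1×aqua (neutral), 1×bromo (-1 each); total -1. So Ag + (-1) = 0, giving Ag = +1.
Ligands are named alphabetically: aqua before bromo.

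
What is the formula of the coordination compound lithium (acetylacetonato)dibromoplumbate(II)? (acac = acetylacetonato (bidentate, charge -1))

Ligands: 2 bromo (Br, -1), 1 acetylacetonato (acac, -1). Ligand charge sum = -3.
With Pb in oxidation state +2, the complex ion is [Pb...]^1−.
Charge balance with lithium (+1) requires 1 complex ion per 1 lithium.

Li[Pb(acac)Br2]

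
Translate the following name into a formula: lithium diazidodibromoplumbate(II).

Ligands: 2 azido (N3, -1), 2 bromo (Br, -1). Ligand charge sum = -4.
Charge balance with lithium (+1) requires 1 complex ion per 2 lithium.

Li2[PbBr2(N3)2]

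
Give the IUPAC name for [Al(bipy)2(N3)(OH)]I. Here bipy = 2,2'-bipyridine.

The 1 iodide counter-ion carries a total charge of -1, so each complex ion is 1+.
Ligand charges: 1×hydroxo (-1 each), 1×azido (-1 each), 2×2,2'-bipyridine (neutral); total -2. So Al + (-2) = 1+, giving Al = +3.
Ligands are named alphabetically: azido before bipyridine before hydroxo.

azidobis(2,2'-bipyridine)hydroxoaluminium(III) iodide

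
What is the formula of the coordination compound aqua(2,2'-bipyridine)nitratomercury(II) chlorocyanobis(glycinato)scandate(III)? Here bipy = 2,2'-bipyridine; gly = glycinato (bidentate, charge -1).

[Hg(bipy)(H2O)(NO3)][ScCl(CN)(gly)2]

Cation [Hg…]: ligand charges -1, Hg(II) ⇒ ion charge 1+.
Anion [Sc…]: ligand charges -4, Sc(III) ⇒ ion charge 1−.
One 1+ cation balances one 1− anion.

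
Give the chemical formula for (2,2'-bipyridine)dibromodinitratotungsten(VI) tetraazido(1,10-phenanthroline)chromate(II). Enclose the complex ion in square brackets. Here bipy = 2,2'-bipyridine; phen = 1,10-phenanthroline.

[W(bipy)Br2(NO3)2][Cr(N3)4(phen)]

Cation [W…]: ligand charges -4, W(VI) ⇒ ion charge 2+.
Anion [Cr…]: ligand charges -4, Cr(II) ⇒ ion charge 2−.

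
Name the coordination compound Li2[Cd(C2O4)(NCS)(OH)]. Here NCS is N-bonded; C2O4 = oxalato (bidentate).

The 2 lithium counter-ions carry a total charge of +2, so each complex ion is 2−.
Ligand charges: 1×isothiocyanato (-1 each), 1×hydroxo (-1 each), 1×oxalato (-2 each); total -4. So Cd + (-4) = 2−, giving Cd = +2.
Ligands are named alphabetically: hydroxo before isothiocyanato before oxalato.
The complex ion is anionic, so cadmium takes the -ate form cadmate(II).

lithium hydroxoisothiocyanatooxalatocadmate(II)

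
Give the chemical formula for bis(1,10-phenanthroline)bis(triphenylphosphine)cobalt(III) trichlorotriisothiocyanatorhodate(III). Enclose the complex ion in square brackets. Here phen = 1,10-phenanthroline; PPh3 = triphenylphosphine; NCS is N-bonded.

[Co(phen)2(PPh3)2][RhCl3(NCS)3]

Cation [Co…]: ligand charges 0, Co(III) ⇒ ion charge 3+.
Anion [Rh…]: ligand charges -6, Rh(III) ⇒ ion charge 3−.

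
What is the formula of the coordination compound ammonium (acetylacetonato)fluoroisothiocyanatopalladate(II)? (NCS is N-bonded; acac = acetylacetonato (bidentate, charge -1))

NH4[Pd(acac)F(NCS)]

Ligands: 1 isothiocyanato (NCS, -1), 1 acetylacetonato (acac, -1), 1 fluoro (F, -1). Ligand charge sum = -3.
With Pd in oxidation state +2, the complex ion is [Pd...]^1−.
Charge balance with ammonium (+1) requires 1 complex ion per 1 ammonium.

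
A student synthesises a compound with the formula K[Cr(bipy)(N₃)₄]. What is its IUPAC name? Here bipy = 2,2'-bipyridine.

potassium tetraazido(2,2'-bipyridine)chromate(III)

The 1 potassium counter-ion carries a total charge of +1, so each complex ion is 1−.
Ligand charges: 1×2,2'-bipyridine (neutral), 4×azido (-1 each); total -4. So Cr + (-4) = 1−, giving Cr = +3.
The complex ion is anionic, so chromium takes the -ate form chromate(III).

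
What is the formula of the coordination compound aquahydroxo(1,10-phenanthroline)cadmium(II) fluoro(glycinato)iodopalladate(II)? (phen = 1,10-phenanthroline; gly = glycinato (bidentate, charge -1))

Cation [Cd…]: ligand charges -1, Cd(II) ⇒ ion charge 1+.
Anion [Pd…]: ligand charges -3, Pd(II) ⇒ ion charge 1−.
One 1+ cation balances one 1− anion.

[Cd(H2O)(OH)(phen)][PdF(gly)I]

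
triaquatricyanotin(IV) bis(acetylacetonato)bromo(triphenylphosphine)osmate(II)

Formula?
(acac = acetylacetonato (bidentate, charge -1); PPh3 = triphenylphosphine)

Cation [Sn…]: ligand charges -3, Sn(IV) ⇒ ion charge 1+.
Anion [Os…]: ligand charges -3, Os(II) ⇒ ion charge 1−.
One 1+ cation balances one 1− anion.

[Sn(CN)3(H2O)3][Os(acac)2Br(PPh3)]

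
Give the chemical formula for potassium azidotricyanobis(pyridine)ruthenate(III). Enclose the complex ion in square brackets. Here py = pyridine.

K[Ru(CN)3(N3)(py)2]

Ligands: 1 azido (N3, -1), 3 cyano (CN, -1), 2 pyridine (py, neutral). Ligand charge sum = -4.
Charge balance with potassium (+1) requires 1 complex ion per 1 potassium.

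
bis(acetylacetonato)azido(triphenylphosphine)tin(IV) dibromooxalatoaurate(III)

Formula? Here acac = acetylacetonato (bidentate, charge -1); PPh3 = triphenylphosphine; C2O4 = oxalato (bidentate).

Cation [Sn…]: ligand charges -3, Sn(IV) ⇒ ion charge 1+.
Anion [Au…]: ligand charges -4, Au(III) ⇒ ion charge 1−.
One 1+ cation balances one 1− anion.

[Sn(acac)2(N3)(PPh3)][AuBr2(C2O4)]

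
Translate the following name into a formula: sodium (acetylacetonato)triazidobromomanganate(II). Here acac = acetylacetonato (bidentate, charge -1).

Ligands: 1 bromo (Br, -1), 3 azido (N3, -1), 1 acetylacetonato (acac, -1). Ligand charge sum = -5.
With Mn in oxidation state +2, the complex ion is [Mn...]^3−.
Charge balance with sodium (+1) requires 1 complex ion per 3 sodium.

Na3[Mn(acac)Br(N3)3]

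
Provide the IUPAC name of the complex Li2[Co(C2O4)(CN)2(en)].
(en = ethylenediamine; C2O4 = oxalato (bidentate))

lithium dicyano(ethylenediamine)oxalatocobaltate(II)

The 2 lithium counter-ions carry a total charge of +2, so each complex ion is 2−.
Ligand charges: 1×ethylenediamine (neutral), 2×cyano (-1 each), 1×oxalato (-2 each); total -4. So Co + (-4) = 2−, giving Co = +2.
Ligands are named alphabetically: cyano before ethylenediamine before oxalato.
The complex ion is anionic, so cobalt takes the -ate form cobaltate(II).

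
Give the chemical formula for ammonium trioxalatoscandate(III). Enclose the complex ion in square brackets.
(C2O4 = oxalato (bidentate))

Ligands: 3 oxalato (C2O4, -2). Ligand charge sum = -6.
With Sc in oxidation state +3, the complex ion is [Sc...]^3−.
Charge balance with ammonium (+1) requires 1 complex ion per 3 ammonium.

(NH4)3[Sc(C2O4)3]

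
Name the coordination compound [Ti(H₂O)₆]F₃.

The 3 fluoride counter-ions carry a total charge of -3, so each complex ion is 3+.
Ligand charges: 6×aqua (neutral); total 0. So Ti + (0) = 3+, giving Ti = +3.

hexaaquatitanium(III) fluoride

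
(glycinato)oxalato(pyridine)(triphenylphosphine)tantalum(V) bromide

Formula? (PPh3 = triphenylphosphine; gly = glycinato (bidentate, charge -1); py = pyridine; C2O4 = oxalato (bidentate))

Ligands: 1 triphenylphosphine (PPh3, neutral), 1 glycinato (gly, -1), 1 pyridine (py, neutral), 1 oxalato (C2O4, -2). Ligand charge sum = -3.
Charge balance with bromide (-1) requires 1 complex ion per 2 bromide.

[Ta(C2O4)(gly)(PPh3)(py)]Br2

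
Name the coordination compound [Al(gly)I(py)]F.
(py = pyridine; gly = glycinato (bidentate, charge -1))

The 1 fluoride counter-ion carries a total charge of -1, so each complex ion is 1+.
Ligand charges: 1×pyridine (neutral), 1×iodo (-1 each), 1×glycinato (-1 each); total -2. So Al + (-2) = 1+, giving Al = +3.
Ligands are named alphabetically: glycinato before iodo before pyridine.

(glycinato)iodo(pyridine)aluminium(III) fluoride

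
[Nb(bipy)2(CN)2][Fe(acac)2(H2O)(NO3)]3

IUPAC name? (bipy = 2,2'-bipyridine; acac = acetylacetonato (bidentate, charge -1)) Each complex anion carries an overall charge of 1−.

Both ions are complex: the cation is named first with the plain metal name, the anion second with the -ate form; each ion's ligands are alphabetised independently.
The complex anion is given as 1−; its ligand charges sum to -3, so Fe = +2.
With 3 anions per cation, the cation must be 3×1 = 3+.
Cation: ligand charges sum to -2; for the ion to be 3+, Nb = +5.

bis(2,2'-bipyridine)dicyanoniobium(V) bis(acetylacetonato)aquanitratoferrate(II)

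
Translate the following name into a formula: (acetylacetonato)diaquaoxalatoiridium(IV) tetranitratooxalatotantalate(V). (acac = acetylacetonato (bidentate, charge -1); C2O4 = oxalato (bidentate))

[Ir(acac)(C2O4)(H2O)2][Ta(C2O4)(NO3)4]

Cation [Ir…]: ligand charges -3, Ir(IV) ⇒ ion charge 1+.
Anion [Ta…]: ligand charges -6, Ta(V) ⇒ ion charge 1−.
One 1+ cation balances one 1− anion.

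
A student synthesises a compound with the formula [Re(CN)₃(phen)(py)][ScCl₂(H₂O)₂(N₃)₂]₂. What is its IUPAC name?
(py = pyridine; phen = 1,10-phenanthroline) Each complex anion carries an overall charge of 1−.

The complex anion is given as 1−; its ligand charges sum to -4, so Sc = +3.
With 2 anions per cation, the cation must be 2×1 = 2+.
Cation: ligand charges sum to -3; for the ion to be 2+, Re = +5.

tricyano(1,10-phenanthroline)(pyridine)rhenium(V) diaquadiazidodichloroscandate(III)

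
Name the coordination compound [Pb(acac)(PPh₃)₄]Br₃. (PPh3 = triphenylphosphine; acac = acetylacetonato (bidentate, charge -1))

The 3 bromide counter-ions carry a total charge of -3, so each complex ion is 3+.
Ligand charges: 4×triphenylphosphine (neutral), 1×acetylacetonato (-1 each); total -1. So Pb + (-1) = 3+, giving Pb = +4.
Ligands are named alphabetically: acetylacetonato before triphenylphosphine.

(acetylacetonato)tetrakis(triphenylphosphine)lead(IV) bromide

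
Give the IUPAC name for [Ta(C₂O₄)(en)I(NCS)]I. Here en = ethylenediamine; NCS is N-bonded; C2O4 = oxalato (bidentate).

(ethylenediamine)iodoisothiocyanatooxalatotantalum(V) iodide

The 1 iodide counter-ion carries a total charge of -1, so each complex ion is 1+.
Ligand charges: 1×iodo (-1 each), 1×ethylenediamine (neutral), 1×isothiocyanato (-1 each), 1×oxalato (-2 each); total -4. So Ta + (-4) = 1+, giving Ta = +5.
Ligands are named alphabetically: ethylenediamine before iodo before isothiocyanato before oxalato.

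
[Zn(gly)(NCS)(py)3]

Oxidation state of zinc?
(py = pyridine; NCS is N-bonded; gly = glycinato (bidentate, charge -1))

No counter-ion: the bracketed complex is neutral.
Ligand charges: 3×py neutral; 1×NCS = -1; 1×gly = -1; sum -2.
Zn + (-2) = 0 ⇒ Zn is +2.

+2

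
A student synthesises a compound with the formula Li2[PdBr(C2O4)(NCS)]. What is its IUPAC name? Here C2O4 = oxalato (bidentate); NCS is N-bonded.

The 2 lithium counter-ions carry a total charge of +2, so each complex ion is 2−.
Ligand charges: 1×bromo (-1 each), 1×oxalato (-2 each), 1×isothiocyanato (-1 each); total -4. So Pd + (-4) = 2−, giving Pd = +2.
Ligands are named alphabetically: bromo before isothiocyanato before oxalato.
The complex ion is anionic, so palladium takes the -ate form palladate(II).

lithium bromoisothiocyanatooxalatopalladate(II)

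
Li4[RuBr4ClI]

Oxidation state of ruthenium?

4 lithium outside the brackets (+1 each) → the complex ion is 4−.
Ligand charges: 4×Br = -4; 1×Cl = -1; 1×I = -1; sum -6.
Ru + (-6) = 4− ⇒ Ru is +2.

+2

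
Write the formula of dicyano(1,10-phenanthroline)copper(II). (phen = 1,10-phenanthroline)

Ligands: 2 cyano (CN, -1), 1 1,10-phenanthroline (phen, neutral). Ligand charge sum = -2.
With Cu in oxidation state +2, the complex ion is [Cu...].

[Cu(CN)2(phen)]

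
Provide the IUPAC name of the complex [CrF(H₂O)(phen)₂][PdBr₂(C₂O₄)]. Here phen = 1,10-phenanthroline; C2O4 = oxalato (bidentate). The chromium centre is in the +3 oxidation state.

aquafluorobis(1,10-phenanthroline)chromium(III) dibromooxalatopalladate(II)

Cr is given as +3; the cation's ligand charges sum to -1, so the complex cation is 2+.
A 1:1 salt means the anion carries the equal and opposite charge, 2−.
Anion: ligand charges sum to -4; for the ion to be 2−, Pd = +2.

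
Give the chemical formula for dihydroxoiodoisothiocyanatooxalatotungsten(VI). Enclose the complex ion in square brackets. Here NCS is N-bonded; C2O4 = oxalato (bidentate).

[W(C2O4)I(NCS)(OH)2]

Ligands: 1 isothiocyanato (NCS, -1), 1 iodo (I, -1), 2 hydroxo (OH, -1), 1 oxalato (C2O4, -2). Ligand charge sum = -6.
With W in oxidation state +6, the complex ion is [W...].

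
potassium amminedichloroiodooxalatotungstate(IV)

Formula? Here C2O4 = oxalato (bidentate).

K[W(C2O4)Cl2I(NH3)]

Ligands: 2 chloro (Cl, -1), 1 oxalato (C2O4, -2), 1 ammine (NH3, neutral), 1 iodo (I, -1). Ligand charge sum = -5.
With W in oxidation state +4, the complex ion is [W...]^1−.
Charge balance with potassium (+1) requires 1 complex ion per 1 potassium.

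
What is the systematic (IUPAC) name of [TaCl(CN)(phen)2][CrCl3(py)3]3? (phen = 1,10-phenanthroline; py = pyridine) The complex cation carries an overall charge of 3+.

Both ions are complex: the cation is named first with the plain metal name, the anion second with the -ate form; each ion's ligands are alphabetised independently.
The complex cation is given as 3+; its ligand charges sum to -2, so Ta = +5.
With 3 anions per cation, each anion must be 3/3 = 1−.
Anion: ligand charges sum to -3; for the ion to be 1−, Cr = +2.

chlorocyanobis(1,10-phenanthroline)tantalum(V) trichlorotris(pyridine)chromate(II)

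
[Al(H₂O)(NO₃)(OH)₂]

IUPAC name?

There is no counter-ion, so the complex is neutral overall.
Ligand charges: 1×nitrato (-1 each), 1×aqua (neutral), 2×hydroxo (-1 each); total -3. So Al + (-3) = 0, giving Al = +3.
Ligands are named alphabetically: aqua before hydroxo before nitrato.

aquadihydroxonitratoaluminium(III)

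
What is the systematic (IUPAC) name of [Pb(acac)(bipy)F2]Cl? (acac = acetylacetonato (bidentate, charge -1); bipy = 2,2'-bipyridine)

The 1 chloride counter-ion carries a total charge of -1, so each complex ion is 1+.
Ligand charges: 1×acetylacetonato (-1 each), 1×2,2'-bipyridine (neutral), 2×fluoro (-1 each); total -3. So Pb + (-3) = 1+, giving Pb = +4.
Ligands are named alphabetically: acetylacetonato before bipyridine before fluoro.

(acetylacetonato)(2,2'-bipyridine)difluorolead(IV) chloride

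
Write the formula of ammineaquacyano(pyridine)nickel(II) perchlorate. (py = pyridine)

[Ni(CN)(H2O)(NH3)(py)]ClO4

Ligands: 1 aqua (H2O, neutral), 1 ammine (NH3, neutral), 1 pyridine (py, neutral), 1 cyano (CN, -1). Ligand charge sum = -1.
With Ni in oxidation state +2, the complex ion is [Ni...]^1+.
Charge balance with perchlorate (-1) requires 1 complex ion per 1 perchlorate.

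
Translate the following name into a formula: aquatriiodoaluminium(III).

[Al(H2O)I3]

Ligands: 3 iodo (I, -1), 1 aqua (H2O, neutral). Ligand charge sum = -3.
With Al in oxidation state +3, the complex ion is [Al...].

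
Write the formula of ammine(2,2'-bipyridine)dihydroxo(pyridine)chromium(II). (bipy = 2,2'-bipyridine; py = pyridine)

Ligands: 1 2,2'-bipyridine (bipy, neutral), 1 ammine (NH3, neutral), 1 pyridine (py, neutral), 2 hydroxo (OH, -1). Ligand charge sum = -2.
With Cr in oxidation state +2, the complex ion is [Cr...].

[Cr(bipy)(NH3)(OH)2(py)]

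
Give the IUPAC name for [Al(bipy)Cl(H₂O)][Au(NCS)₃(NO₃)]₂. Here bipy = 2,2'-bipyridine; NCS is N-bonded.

aqua(2,2'-bipyridine)chloroaluminium(III) triisothiocyanatonitratoaurate(III)

Aluminium is always +3 in its complexes; the cation's ligand charges sum to -1, so the complex cation is 2+.
With 2 anions per cation, each anion must be 2/2 = 1−.
Anion: ligand charges sum to -4; for the ion to be 1−, Au = +3.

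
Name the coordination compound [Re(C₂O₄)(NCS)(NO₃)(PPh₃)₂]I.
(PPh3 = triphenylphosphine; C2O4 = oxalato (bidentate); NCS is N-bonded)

isothiocyanatonitratooxalatobis(triphenylphosphine)rhenium(V) iodide

The 1 iodide counter-ion carries a total charge of -1, so each complex ion is 1+.
Ligand charges: 1×nitrato (-1 each), 2×triphenylphosphine (neutral), 1×oxalato (-2 each), 1×isothiocyanato (-1 each); total -4. So Re + (-4) = 1+, giving Re = +5.
Ligands are named alphabetically: isothiocyanato before nitrato before oxalato before triphenylphosphine.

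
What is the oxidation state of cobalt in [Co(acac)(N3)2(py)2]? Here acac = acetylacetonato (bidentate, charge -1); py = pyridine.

+3

No counter-ion: the bracketed complex is neutral.
Ligand charges: 1×acac = -1; 2×N3 = -2; 2×py neutral; sum -3.
Co + (-3) = 0 ⇒ Co is +3.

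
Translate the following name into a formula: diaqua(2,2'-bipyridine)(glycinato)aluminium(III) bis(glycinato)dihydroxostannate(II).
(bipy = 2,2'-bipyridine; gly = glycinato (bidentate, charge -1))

[Al(bipy)(gly)(H2O)2][Sn(gly)2(OH)2]

Cation [Al…]: ligand charges -1, Al(III) ⇒ ion charge 2+.
Anion [Sn…]: ligand charges -4, Sn(II) ⇒ ion charge 2−.
One 2+ cation balances one 2− anion.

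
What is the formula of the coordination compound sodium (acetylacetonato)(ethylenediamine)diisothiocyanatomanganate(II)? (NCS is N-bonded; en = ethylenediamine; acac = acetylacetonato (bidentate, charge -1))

Ligands: 2 isothiocyanato (NCS, -1), 1 ethylenediamine (en, neutral), 1 acetylacetonato (acac, -1). Ligand charge sum = -3.
Charge balance with sodium (+1) requires 1 complex ion per 1 sodium.

Na[Mn(acac)(en)(NCS)2]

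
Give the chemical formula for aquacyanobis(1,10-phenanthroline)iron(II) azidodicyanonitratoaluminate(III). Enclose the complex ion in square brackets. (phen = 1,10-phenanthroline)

Cation [Fe…]: ligand charges -1, Fe(II) ⇒ ion charge 1+.
Anion [Al…]: ligand charges -4, Al(III) ⇒ ion charge 1−.

[Fe(CN)(H2O)(phen)2][Al(CN)2(N3)(NO3)]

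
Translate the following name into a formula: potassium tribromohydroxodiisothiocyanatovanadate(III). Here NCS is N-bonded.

Ligands: 1 hydroxo (OH, -1), 3 bromo (Br, -1), 2 isothiocyanato (NCS, -1). Ligand charge sum = -6.
With V in oxidation state +3, the complex ion is [V...]^3−.
Charge balance with potassium (+1) requires 1 complex ion per 3 potassium.

K3[VBr3(NCS)2(OH)]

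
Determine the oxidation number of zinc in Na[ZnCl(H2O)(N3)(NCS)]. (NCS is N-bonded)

1 sodium outside the brackets (+1 each) → the complex ion is 1−.
Ligand charges: 1×N3 = -1; 1×H2O neutral; 1×Cl = -1; 1×NCS = -1; sum -3.
Zn + (-3) = 1− ⇒ Zn is +2.

+2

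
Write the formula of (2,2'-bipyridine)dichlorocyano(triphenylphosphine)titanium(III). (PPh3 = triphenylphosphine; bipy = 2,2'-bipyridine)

Ligands: 1 cyano (CN, -1), 1 triphenylphosphine (PPh3, neutral), 1 2,2'-bipyridine (bipy, neutral), 2 chloro (Cl, -1). Ligand charge sum = -3.
With Ti in oxidation state +3, the complex ion is [Ti...].

[Ti(bipy)Cl2(CN)(PPh3)]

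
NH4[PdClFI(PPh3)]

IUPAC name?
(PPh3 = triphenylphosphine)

ammonium chlorofluoroiodo(triphenylphosphine)palladate(II)

The 1 ammonium counter-ion carries a total charge of +1, so each complex ion is 1−.
Ligand charges: 1×iodo (-1 each), 1×triphenylphosphine (neutral), 1×fluoro (-1 each), 1×chloro (-1 each); total -3. So Pd + (-3) = 1−, giving Pd = +2.
Ligands are named alphabetically: chloro before fluoro before iodo before triphenylphosphine.
The complex ion is anionic, so palladium takes the -ate form palladate(II).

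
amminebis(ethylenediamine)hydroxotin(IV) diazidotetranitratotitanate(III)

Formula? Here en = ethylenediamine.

[Sn(en)2(NH3)(OH)][Ti(N3)2(NO3)4]

Cation [Sn…]: ligand charges -1, Sn(IV) ⇒ ion charge 3+.
Anion [Ti…]: ligand charges -6, Ti(III) ⇒ ion charge 3−.
One 3+ cation balances one 3− anion.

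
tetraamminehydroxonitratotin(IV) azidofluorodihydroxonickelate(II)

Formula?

Cation [Sn…]: ligand charges -2, Sn(IV) ⇒ ion charge 2+.
Anion [Ni…]: ligand charges -4, Ni(II) ⇒ ion charge 2−.
One 2+ cation balances one 2− anion.

[Sn(NH3)4(NO3)(OH)][NiF(N3)(OH)2]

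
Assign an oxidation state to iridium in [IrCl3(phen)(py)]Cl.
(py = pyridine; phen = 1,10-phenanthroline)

1 chloride outside the brackets (-1 each) → the complex ion is 1+.
Ligand charges: 1×py neutral; 3×Cl = -3; 1×phen neutral; sum -3.
Ir + (-3) = 1+ ⇒ Ir is +4.

+4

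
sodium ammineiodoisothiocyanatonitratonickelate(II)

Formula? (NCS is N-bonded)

Ligands: 1 nitrato (NO3, -1), 1 iodo (I, -1), 1 ammine (NH3, neutral), 1 isothiocyanato (NCS, -1). Ligand charge sum = -3.
Charge balance with sodium (+1) requires 1 complex ion per 1 sodium.

Na[NiI(NCS)(NH3)(NO3)]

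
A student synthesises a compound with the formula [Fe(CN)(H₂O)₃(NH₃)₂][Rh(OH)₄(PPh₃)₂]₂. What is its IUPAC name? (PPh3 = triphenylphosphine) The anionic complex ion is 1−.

diamminetriaquacyanoiron(III) tetrahydroxobis(triphenylphosphine)rhodate(III)

The complex anion is given as 1−; its ligand charges sum to -4, so Rh = +3.
With 2 anions per cation, the cation must be 2×1 = 2+.
Cation: ligand charges sum to -1; for the ion to be 2+, Fe = +3.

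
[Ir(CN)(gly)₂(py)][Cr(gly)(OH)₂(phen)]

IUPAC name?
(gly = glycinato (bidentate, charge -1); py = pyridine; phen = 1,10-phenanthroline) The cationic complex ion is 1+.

cyanobis(glycinato)(pyridine)iridium(IV) (glycinato)dihydroxo(1,10-phenanthroline)chromate(II)

Both ions are complex: the cation is named first with the plain metal name, the anion second with the -ate form; each ion's ligands are alphabetised independently.
The complex cation is given as 1+; its ligand charges sum to -3, so Ir = +4.
A 1:1 salt means the anion carries the equal and opposite charge, 1−.
Anion: ligand charges sum to -3; for the ion to be 1−, Cr = +2.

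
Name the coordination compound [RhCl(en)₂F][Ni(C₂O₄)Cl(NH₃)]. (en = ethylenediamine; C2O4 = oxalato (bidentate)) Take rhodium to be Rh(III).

chlorobis(ethylenediamine)fluororhodium(III) amminechlorooxalatonickelate(II)

Both ions are complex: the cation is named first with the plain metal name, the anion second with the -ate form; each ion's ligands are alphabetised independently.
Rh is given as +3; the cation's ligand charges sum to -2, so the complex cation is 1+.
A 1:1 salt means the anion carries the equal and opposite charge, 1−.
Anion: ligand charges sum to -3; for the ion to be 1−, Ni = +2.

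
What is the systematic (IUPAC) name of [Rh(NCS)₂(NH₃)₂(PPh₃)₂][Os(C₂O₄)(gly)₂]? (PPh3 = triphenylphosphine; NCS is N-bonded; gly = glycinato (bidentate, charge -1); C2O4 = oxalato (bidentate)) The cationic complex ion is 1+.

Both ions are complex: the cation is named first with the plain metal name, the anion second with the -ate form; each ion's ligands are alphabetised independently.
The complex cation is given as 1+; its ligand charges sum to -2, so Rh = +3.
A 1:1 salt means the anion carries the equal and opposite charge, 1−.
Anion: ligand charges sum to -4; for the ion to be 1−, Os = +3.

diamminediisothiocyanatobis(triphenylphosphine)rhodium(III) bis(glycinato)oxalatoosmate(III)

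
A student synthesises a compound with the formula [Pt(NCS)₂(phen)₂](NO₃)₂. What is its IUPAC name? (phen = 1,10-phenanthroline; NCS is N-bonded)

The 2 nitrate counter-ions carry a total charge of -2, so each complex ion is 2+.
Ligand charges: 2×1,10-phenanthroline (neutral), 2×isothiocyanato (-1 each); total -2. So Pt + (-2) = 2+, giving Pt = +4.
Ligands are named alphabetically: isothiocyanato before phenanthroline.

diisothiocyanatobis(1,10-phenanthroline)platinum(IV) nitrate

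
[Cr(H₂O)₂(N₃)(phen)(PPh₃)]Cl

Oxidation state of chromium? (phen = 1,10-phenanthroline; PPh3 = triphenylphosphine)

1 chloride outside the brackets (-1 each) → the complex ion is 1+.
Ligand charges: 1×N3 = -1; 1×phen neutral; 1×PPh3 neutral; 2×H2O neutral; sum -1.
Cr + (-1) = 1+ ⇒ Cr is +2.

+2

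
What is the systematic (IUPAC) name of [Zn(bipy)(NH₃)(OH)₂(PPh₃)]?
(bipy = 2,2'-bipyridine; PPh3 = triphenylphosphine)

ammine(2,2'-bipyridine)dihydroxo(triphenylphosphine)zinc(II)

There is no counter-ion, so the complex is neutral overall.
Ligand charges: 2×hydroxo (-1 each), 1×ammine (neutral), 1×2,2'-bipyridine (neutral), 1×triphenylphosphine (neutral); total -2. So Zn + (-2) = 0, giving Zn = +2.
Ligands are named alphabetically: ammine before bipyridine before hydroxo before triphenylphosphine.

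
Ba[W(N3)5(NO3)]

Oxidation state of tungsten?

1 barium outside the brackets (+2 each) → the complex ion is 2−.
Ligand charges: 1×NO3 = -1; 5×N3 = -5; sum -6.
W + (-6) = 2− ⇒ W is +4.

+4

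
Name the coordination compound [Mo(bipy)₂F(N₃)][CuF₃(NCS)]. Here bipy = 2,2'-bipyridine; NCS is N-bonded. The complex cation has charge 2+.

azidobis(2,2'-bipyridine)fluoromolybdenum(IV) trifluoroisothiocyanatocuprate(II)

The complex cation is given as 2+; its ligand charges sum to -2, so Mo = +4.
A 1:1 salt means the anion carries the equal and opposite charge, 2−.
Anion: ligand charges sum to -4; for the ion to be 2−, Cu = +2.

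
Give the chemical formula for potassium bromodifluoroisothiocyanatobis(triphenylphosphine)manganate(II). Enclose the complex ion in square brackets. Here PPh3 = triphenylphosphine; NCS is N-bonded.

K2[MnBrF2(NCS)(PPh3)2]

Ligands: 2 fluoro (F, -1), 1 bromo (Br, -1), 2 triphenylphosphine (PPh3, neutral), 1 isothiocyanato (NCS, -1). Ligand charge sum = -4.
With Mn in oxidation state +2, the complex ion is [Mn...]^2−.
Charge balance with potassium (+1) requires 1 complex ion per 2 potassium.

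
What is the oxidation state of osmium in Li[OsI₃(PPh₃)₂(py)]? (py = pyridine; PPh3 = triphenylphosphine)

+2

1 lithium outside the brackets (+1 each) → the complex ion is 1−.
Ligand charges: 1×py neutral; 3×I = -3; 2×PPh3 neutral; sum -3.
Os + (-3) = 1− ⇒ Os is +2.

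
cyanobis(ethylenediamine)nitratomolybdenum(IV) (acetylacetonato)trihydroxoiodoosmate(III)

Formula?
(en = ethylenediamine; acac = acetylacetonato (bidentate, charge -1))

Cation [Mo…]: ligand charges -2, Mo(IV) ⇒ ion charge 2+.
Anion [Os…]: ligand charges -5, Os(III) ⇒ ion charge 2−.
One 2+ cation balances one 2− anion.

[Mo(CN)(en)2(NO3)][Os(acac)I(OH)3]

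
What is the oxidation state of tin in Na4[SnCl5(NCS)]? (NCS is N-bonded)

4 sodium outside the brackets (+1 each) → the complex ion is 4−.
Ligand charges: 5×Cl = -5; 1×NCS = -1; sum -6.
Sn + (-6) = 4− ⇒ Sn is +2.

+2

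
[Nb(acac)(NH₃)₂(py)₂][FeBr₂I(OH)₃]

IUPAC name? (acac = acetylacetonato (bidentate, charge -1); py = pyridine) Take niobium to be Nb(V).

(acetylacetonato)diamminebis(pyridine)niobium(V) dibromotrihydroxoiodoferrate(II)

Both ions are complex: the cation is named first with the plain metal name, the anion second with the -ate form; each ion's ligands are alphabetised independently.
Nb is given as +5; the cation's ligand charges sum to -1, so the complex cation is 4+.
A 1:1 salt means the anion carries the equal and opposite charge, 4−.
Anion: ligand charges sum to -6; for the ion to be 4−, Fe = +2.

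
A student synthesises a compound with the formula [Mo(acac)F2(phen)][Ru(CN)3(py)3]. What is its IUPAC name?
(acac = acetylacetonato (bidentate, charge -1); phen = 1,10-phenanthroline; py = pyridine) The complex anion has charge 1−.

The complex anion is given as 1−; its ligand charges sum to -3, so Ru = +2.
A 1:1 salt means the cation carries the equal and opposite charge, 1+.
Cation: ligand charges sum to -3; for the ion to be 1+, Mo = +4.

(acetylacetonato)difluoro(1,10-phenanthroline)molybdenum(IV) tricyanotris(pyridine)ruthenate(II)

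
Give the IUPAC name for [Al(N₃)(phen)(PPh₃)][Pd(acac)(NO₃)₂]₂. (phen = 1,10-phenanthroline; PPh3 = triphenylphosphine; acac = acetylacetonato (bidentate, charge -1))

Both ions are complex: the cation is named first with the plain metal name, the anion second with the -ate form; each ion's ligands are alphabetised independently.
Aluminium is always +3 in its complexes; the cation's ligand charges sum to -1, so the complex cation is 2+.
With 2 anions per cation, each anion must be 2/2 = 1−.
Anion: ligand charges sum to -3; for the ion to be 1−, Pd = +2.

azido(1,10-phenanthroline)(triphenylphosphine)aluminium(III) (acetylacetonato)dinitratopalladate(II)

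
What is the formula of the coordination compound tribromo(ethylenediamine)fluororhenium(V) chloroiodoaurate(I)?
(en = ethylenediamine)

[ReBr3(en)F][AuClI]

Cation [Re…]: ligand charges -4, Re(V) ⇒ ion charge 1+.
Anion [Au…]: ligand charges -2, Au(I) ⇒ ion charge 1−.
One 1+ cation balances one 1− anion.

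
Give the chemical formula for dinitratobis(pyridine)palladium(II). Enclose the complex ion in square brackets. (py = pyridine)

[Pd(NO3)2(py)2]

Ligands: 2 pyridine (py, neutral), 2 nitrato (NO3, -1). Ligand charge sum = -2.
With Pd in oxidation state +2, the complex ion is [Pd...].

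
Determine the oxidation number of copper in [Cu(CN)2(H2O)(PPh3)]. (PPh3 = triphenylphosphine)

No counter-ion: the bracketed complex is neutral.
Ligand charges: 2×CN = -2; 1×PPh3 neutral; 1×H2O neutral; sum -2.
Cu + (-2) = 0 ⇒ Cu is +2.

+2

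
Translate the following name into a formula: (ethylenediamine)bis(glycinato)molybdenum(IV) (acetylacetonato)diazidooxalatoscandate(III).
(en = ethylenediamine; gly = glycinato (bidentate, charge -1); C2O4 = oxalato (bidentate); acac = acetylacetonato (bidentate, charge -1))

Cation [Mo…]: ligand charges -2, Mo(IV) ⇒ ion charge 2+.
Anion [Sc…]: ligand charges -5, Sc(III) ⇒ ion charge 2−.
One 2+ cation balances one 2− anion.

[Mo(en)(gly)2][Sc(acac)(C2O4)(N3)2]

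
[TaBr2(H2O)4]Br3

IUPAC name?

tetraaquadibromotantalum(V) bromide

The 3 bromide counter-ions carry a total charge of -3, so each complex ion is 3+.
Ligand charges: 2×bromo (-1 each), 4×aqua (neutral); total -2. So Ta + (-2) = 3+, giving Ta = +5.
Ligands are named alphabetically: aqua before bromo.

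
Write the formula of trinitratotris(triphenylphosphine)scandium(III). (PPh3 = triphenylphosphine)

[Sc(NO3)3(PPh3)3]

Ligands: 3 triphenylphosphine (PPh3, neutral), 3 nitrato (NO3, -1). Ligand charge sum = -3.
With Sc in oxidation state +3, the complex ion is [Sc...].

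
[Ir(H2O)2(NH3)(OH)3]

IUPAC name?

There is no counter-ion, so the complex is neutral overall.
Ligand charges: 2×aqua (neutral), 1×ammine (neutral), 3×hydroxo (-1 each); total -3. So Ir + (-3) = 0, giving Ir = +3.
Ligands are named alphabetically: ammine before aqua before hydroxo.

amminediaquatrihydroxoiridium(III)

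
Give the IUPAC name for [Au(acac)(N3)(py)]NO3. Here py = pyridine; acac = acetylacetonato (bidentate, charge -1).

The 1 nitrate counter-ion carries a total charge of -1, so each complex ion is 1+.
Ligand charges: 1×pyridine (neutral), 1×azido (-1 each), 1×acetylacetonato (-1 each); total -2. So Au + (-2) = 1+, giving Au = +3.
Ligands are named alphabetically: acetylacetonato before azido before pyridine.

(acetylacetonato)azido(pyridine)gold(III) nitrate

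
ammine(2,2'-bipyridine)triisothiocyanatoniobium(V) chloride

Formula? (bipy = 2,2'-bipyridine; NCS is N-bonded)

[Nb(bipy)(NCS)3(NH3)]Cl2

Ligands: 1 2,2'-bipyridine (bipy, neutral), 1 ammine (NH3, neutral), 3 isothiocyanato (NCS, -1). Ligand charge sum = -3.
With Nb in oxidation state +5, the complex ion is [Nb...]^2+.
Charge balance with chloride (-1) requires 1 complex ion per 2 chloride.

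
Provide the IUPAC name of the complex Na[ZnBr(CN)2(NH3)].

The 1 sodium counter-ion carries a total charge of +1, so each complex ion is 1−.
Ligand charges: 1×ammine (neutral), 2×cyano (-1 each), 1×bromo (-1 each); total -3. So Zn + (-3) = 1−, giving Zn = +2.
Ligands are named alphabetically: ammine before bromo before cyano.
The complex ion is anionic, so zinc takes the -ate form zincate(II).

sodium amminebromodicyanozincate(II)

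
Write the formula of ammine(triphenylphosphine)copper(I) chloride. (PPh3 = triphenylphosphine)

Ligands: 1 ammine (NH3, neutral), 1 triphenylphosphine (PPh3, neutral). Ligand charge sum = 0.
With Cu in oxidation state +1, the complex ion is [Cu...]^1+.
Charge balance with chloride (-1) requires 1 complex ion per 1 chloride.

[Cu(NH3)(PPh3)]Cl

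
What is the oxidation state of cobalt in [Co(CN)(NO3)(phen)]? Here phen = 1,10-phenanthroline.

No counter-ion: the bracketed complex is neutral.
Ligand charges: 1×CN = -1; 1×phen neutral; 1×NO3 = -1; sum -2.
Co + (-2) = 0 ⇒ Co is +2.

+2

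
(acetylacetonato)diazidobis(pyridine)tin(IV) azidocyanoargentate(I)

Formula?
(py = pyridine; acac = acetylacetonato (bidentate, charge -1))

[Sn(acac)(N3)2(py)2][Ag(CN)(N3)]

Cation [Sn…]: ligand charges -3, Sn(IV) ⇒ ion charge 1+.
Anion [Ag…]: ligand charges -2, Ag(I) ⇒ ion charge 1−.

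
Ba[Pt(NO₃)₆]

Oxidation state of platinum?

+4

1 barium outside the brackets (+2 each) → the complex ion is 2−.
Ligand charges: 6×NO3 = -6; sum -6.
Pt + (-6) = 2− ⇒ Pt is +4.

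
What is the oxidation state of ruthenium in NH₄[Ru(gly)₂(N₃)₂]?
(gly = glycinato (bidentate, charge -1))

+3

1 ammonium outside the brackets (+1 each) → the complex ion is 1−.
Ligand charges: 2×N3 = -2; 2×gly = -2; sum -4.
Ru + (-4) = 1− ⇒ Ru is +3.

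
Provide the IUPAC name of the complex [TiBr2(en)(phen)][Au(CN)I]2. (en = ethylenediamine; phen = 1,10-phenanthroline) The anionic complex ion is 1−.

Both ions are complex: the cation is named first with the plain metal name, the anion second with the -ate form; each ion's ligands are alphabetised independently.
The complex anion is given as 1−; its ligand charges sum to -2, so Au = +1.
With 2 anions per cation, the cation must be 2×1 = 2+.
Cation: ligand charges sum to -2; for the ion to be 2+, Ti = +4.

dibromo(ethylenediamine)(1,10-phenanthroline)titanium(IV) cyanoiodoaurate(I)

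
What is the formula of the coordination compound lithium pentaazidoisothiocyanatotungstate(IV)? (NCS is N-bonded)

Ligands: 1 isothiocyanato (NCS, -1), 5 azido (N3, -1). Ligand charge sum = -6.
With W in oxidation state +4, the complex ion is [W...]^2−.
Charge balance with lithium (+1) requires 1 complex ion per 2 lithium.

Li2[W(N3)5(NCS)]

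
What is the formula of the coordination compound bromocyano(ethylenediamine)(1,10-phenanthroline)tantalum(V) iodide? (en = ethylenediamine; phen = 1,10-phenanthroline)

[TaBr(CN)(en)(phen)]I3

Ligands: 1 ethylenediamine (en, neutral), 1 1,10-phenanthroline (phen, neutral), 1 bromo (Br, -1), 1 cyano (CN, -1). Ligand charge sum = -2.
Charge balance with iodide (-1) requires 1 complex ion per 3 iodide.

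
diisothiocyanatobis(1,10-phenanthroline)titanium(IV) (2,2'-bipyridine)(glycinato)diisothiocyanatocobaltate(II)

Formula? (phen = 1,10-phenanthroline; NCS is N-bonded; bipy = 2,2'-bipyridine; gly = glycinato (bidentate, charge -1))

[Ti(NCS)2(phen)2][Co(bipy)(gly)(NCS)2]2

Cation [Ti…]: ligand charges -2, Ti(IV) ⇒ ion charge 2+.
Anion [Co…]: ligand charges -3, Co(II) ⇒ ion charge 1−.
One 2+ cation requires 2 of the 1− anion.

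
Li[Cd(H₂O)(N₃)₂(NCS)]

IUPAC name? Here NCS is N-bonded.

lithium aquadiazidoisothiocyanatocadmate(II)

The 1 lithium counter-ion carries a total charge of +1, so each complex ion is 1−.
Ligand charges: 1×aqua (neutral), 1×isothiocyanato (-1 each), 2×azido (-1 each); total -3. So Cd + (-3) = 1−, giving Cd = +2.
Ligands are named alphabetically: aqua before azido before isothiocyanato.
The complex ion is anionic, so cadmium takes the -ate form cadmate(II).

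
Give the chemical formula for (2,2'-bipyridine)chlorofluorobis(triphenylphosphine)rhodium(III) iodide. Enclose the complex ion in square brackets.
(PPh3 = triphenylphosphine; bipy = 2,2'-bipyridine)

Ligands: 2 triphenylphosphine (PPh3, neutral), 1 fluoro (F, -1), 1 2,2'-bipyridine (bipy, neutral), 1 chloro (Cl, -1). Ligand charge sum = -2.
Charge balance with iodide (-1) requires 1 complex ion per 1 iodide.

[Rh(bipy)ClF(PPh3)2]I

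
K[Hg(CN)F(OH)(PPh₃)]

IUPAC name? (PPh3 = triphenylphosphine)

potassium cyanofluorohydroxo(triphenylphosphine)mercurate(II)

The 1 potassium counter-ion carries a total charge of +1, so each complex ion is 1−.
Ligand charges: 1×hydroxo (-1 each), 1×cyano (-1 each), 1×fluoro (-1 each), 1×triphenylphosphine (neutral); total -3. So Hg + (-3) = 1−, giving Hg = +2.
Ligands are named alphabetically: cyano before fluoro before hydroxo before triphenylphosphine.
The complex ion is anionic, so mercury takes the -ate form mercurate(II).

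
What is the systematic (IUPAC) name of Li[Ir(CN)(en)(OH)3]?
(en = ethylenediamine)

The 1 lithium counter-ion carries a total charge of +1, so each complex ion is 1−.
Ligand charges: 1×cyano (-1 each), 3×hydroxo (-1 each), 1×ethylenediamine (neutral); total -4. So Ir + (-4) = 1−, giving Ir = +3.
The complex ion is anionic, so iridium takes the -ate form iridate(III).

lithium cyano(ethylenediamine)trihydroxoiridate(III)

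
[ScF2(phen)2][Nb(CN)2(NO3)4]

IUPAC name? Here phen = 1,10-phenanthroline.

Both ions are complex: the cation is named first with the plain metal name, the anion second with the -ate form; each ion's ligands are alphabetised independently.
Scandium is always +3 in its complexes; the cation's ligand charges sum to -2, so the complex cation is 1+.
A 1:1 salt means the anion carries the equal and opposite charge, 1−.
Anion: ligand charges sum to -6; for the ion to be 1−, Nb = +5.

difluorobis(1,10-phenanthroline)scandium(III) dicyanotetranitratoniobate(V)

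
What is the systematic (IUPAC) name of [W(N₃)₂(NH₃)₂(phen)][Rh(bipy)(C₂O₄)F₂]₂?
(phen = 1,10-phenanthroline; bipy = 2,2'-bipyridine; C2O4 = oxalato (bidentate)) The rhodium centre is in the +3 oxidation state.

diamminediazido(1,10-phenanthroline)tungsten(IV) (2,2'-bipyridine)difluorooxalatorhodate(III)

Both ions are complex: the cation is named first with the plain metal name, the anion second with the -ate form; each ion's ligands are alphabetised independently.
Rh is given as +3; the anion's ligand charges sum to -4, so the complex anion is 1−.
With 2 anions per cation, the cation must be 2×1 = 2+.
Cation: ligand charges sum to -2; for the ion to be 2+, W = +4.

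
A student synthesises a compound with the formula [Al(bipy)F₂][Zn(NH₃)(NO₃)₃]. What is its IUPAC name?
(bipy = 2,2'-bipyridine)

(2,2'-bipyridine)difluoroaluminium(III) amminetrinitratozincate(II)

Both ions are complex: the cation is named first with the plain metal name, the anion second with the -ate form; each ion's ligands are alphabetised independently.
Aluminium is always +3 in its complexes; the cation's ligand charges sum to -2, so the complex cation is 1+.
A 1:1 salt means the anion carries the equal and opposite charge, 1−.
Anion: ligand charges sum to -3; for the ion to be 1−, Zn = +2.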